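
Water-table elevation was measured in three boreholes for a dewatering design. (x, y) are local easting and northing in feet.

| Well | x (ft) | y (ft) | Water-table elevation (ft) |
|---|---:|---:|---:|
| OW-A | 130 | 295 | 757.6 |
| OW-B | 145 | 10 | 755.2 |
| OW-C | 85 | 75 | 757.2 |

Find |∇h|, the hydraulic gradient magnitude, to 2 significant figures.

0.027

Differences from OW-A: to OW-B (Δx, Δy, Δh) = (15, -285, -2.4); to OW-C = (-45, -220, -0.4).
Determinant of the coordinate differences = 15·(-220) − (-45)·(-285) = -16125.
∂h/∂x = [(-2.4)·(-220) − (-0.4)·(-285)] / -16125 = -0.02567
∂h/∂y = [15·(-0.4) − (-45)·(-2.4)] / -16125 = +0.007070
|∇h| = √(-0.02567² + 0.007070²) = 0.02663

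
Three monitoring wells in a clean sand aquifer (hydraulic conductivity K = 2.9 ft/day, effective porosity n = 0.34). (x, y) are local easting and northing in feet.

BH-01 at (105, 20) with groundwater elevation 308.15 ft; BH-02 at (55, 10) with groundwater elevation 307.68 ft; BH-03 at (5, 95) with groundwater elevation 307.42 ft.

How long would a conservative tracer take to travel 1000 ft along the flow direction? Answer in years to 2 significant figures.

Three-point gradient (reference BH-01): Δ to BH-02 = (-50, -10, -0.47), Δ to BH-03 = (-100, 75, -0.73).
∂h/∂x = +0.008958, ∂h/∂y = +0.002211 (det = -4750).
|∇h| = √(0.008958² + 0.002211²) = 0.009227
Seepage velocity v = K·i/n = 2.9 × 0.009227 / 0.34 = 0.0787 ft/day.
t = 1000 / 0.0787 = 1.271e+04 days = 34.8 years.

35 years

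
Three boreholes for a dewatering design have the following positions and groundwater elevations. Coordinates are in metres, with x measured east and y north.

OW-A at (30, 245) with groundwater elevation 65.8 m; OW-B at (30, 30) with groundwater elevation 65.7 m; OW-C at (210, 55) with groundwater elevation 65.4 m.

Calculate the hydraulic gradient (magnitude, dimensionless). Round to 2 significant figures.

Taking OW-A as reference: OW-B−OW-A = (0, -215, -0.1); OW-C−OW-A = (180, -190, -0.4).
Determinant of the coordinate differences = 0·(-190) − 180·(-215) = 38700.
∂h/∂x = [(-0.1)·(-190) − (-0.4)·(-215)] / 38700 = -0.001731
∂h/∂y = [0·(-0.4) − 180·(-0.1)] / 38700 = +0.0004651
|∇h| = √(-0.001731² + 0.0004651²) = 0.001792

0.0018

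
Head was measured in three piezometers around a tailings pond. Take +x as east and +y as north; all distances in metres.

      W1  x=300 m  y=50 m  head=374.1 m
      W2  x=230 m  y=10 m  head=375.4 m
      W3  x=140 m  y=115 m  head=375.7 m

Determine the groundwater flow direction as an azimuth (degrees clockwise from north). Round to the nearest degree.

Taking W1 as reference: W2−W1 = (-70, -40, +1.3); W3−W1 = (-160, 65, +1.6).
Solve a·Δx + b·Δy = Δh: det = (-70)·65 − (-160)·(-40) = -10950.
∂h/∂x = [(+1.3)·65 − (+1.6)·(-40)] / -10950 = -0.01356
∂h/∂y = [(-70)·(+1.6) − (-160)·(+1.3)] / -10950 = -0.008767
Flow direction (−∇h) has components (+0.01356 E, +0.008767 N).
Azimuth = atan2(E, N) = atan2(+0.01356, +0.008767) = 57.1° ≈ 057°.

057°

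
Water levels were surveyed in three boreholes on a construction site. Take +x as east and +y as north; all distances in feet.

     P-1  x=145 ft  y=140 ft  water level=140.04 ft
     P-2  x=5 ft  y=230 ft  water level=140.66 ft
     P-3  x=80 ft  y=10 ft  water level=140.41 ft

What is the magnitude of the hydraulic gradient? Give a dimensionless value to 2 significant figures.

0.0048

With h = a·x + b·y + c and P-1 as origin, the differences give:
  (-140)·a + 90·b = +0.62
  (-65)·a + (-130)·b = +0.37
Eliminate b (×(-130) and ×90, subtract): 24050·a = -113.900 → a = ∂h/∂x = -0.004736
Back-substitute: b = ∂h/∂y = -0.0004782.
|∇h| = √(-0.004736² + -0.0004782²) = 0.00476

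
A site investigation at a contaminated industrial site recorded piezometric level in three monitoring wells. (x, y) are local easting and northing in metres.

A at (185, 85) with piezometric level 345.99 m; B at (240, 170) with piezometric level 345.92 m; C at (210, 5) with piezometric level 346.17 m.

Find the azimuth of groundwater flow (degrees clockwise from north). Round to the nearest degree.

Differences from A: to B (Δx, Δy, Δh) = (55, 85, -0.07); to C = (25, -80, +0.18).
Solve a·Δx + b·Δy = Δh: det = 55·(-80) − 25·85 = -6525.
∂h/∂x = [(-0.07)·(-80) − (+0.18)·85] / -6525 = +0.001487
∂h/∂y = [55·(+0.18) − 25·(-0.07)] / -6525 = -0.001785
Flow direction (−∇h) has components (-0.001487 E, +0.001785 N).
Azimuth = atan2(E, N) = atan2(-0.001487, +0.001785) = 320.2° ≈ 320°.

320°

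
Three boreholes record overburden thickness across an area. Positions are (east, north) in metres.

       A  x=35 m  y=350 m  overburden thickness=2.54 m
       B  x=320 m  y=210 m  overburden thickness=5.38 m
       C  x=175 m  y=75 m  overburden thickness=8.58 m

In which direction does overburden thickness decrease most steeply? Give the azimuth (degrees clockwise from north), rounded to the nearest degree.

Differences from A: to B (Δx, Δy, Δh) = (285, -140, +2.84); to C = (140, -275, +6.04).
Determinant of the coordinate differences = 285·(-275) − 140·(-140) = -58775.
∂d/∂x = [(+2.84)·(-275) − (+6.04)·(-140)] / -58775 = -0.001099
∂d/∂y = [285·(+6.04) − 140·(+2.84)] / -58775 = -0.02252
Steepest decrease is along −∇f: components (+0.001099 E, +0.02252 N).
Azimuth = atan2(+0.001099, +0.02252) = 2.8° ≈ 003°.

003°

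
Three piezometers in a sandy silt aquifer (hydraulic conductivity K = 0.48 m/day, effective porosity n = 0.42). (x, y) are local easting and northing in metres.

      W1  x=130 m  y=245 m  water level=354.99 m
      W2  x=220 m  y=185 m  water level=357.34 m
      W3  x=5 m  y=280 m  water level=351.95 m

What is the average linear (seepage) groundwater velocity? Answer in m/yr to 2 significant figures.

With h = a·x + b·y + c and W1 as origin, the differences give:
  90·a + (-60)·b = +2.35
  (-125)·a + 35·b = -3.04
Eliminate b (×35 and ×(-60), subtract): -4350·a = -100.150 → a = ∂h/∂x = +0.02302
Back-substitute: b = ∂h/∂y = -0.004632.
|∇h| = √(0.02302² + -0.004632²) = 0.02348
Seepage velocity v = K·i/n = 0.48 × 0.02348 / 0.42 = 0.02683 m/day = 9.8 m/yr.

9.8 m/yr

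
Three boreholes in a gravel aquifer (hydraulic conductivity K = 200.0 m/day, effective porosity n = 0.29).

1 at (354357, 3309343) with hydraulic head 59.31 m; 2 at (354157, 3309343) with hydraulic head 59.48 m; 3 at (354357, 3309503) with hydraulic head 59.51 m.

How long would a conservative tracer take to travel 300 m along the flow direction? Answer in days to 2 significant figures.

∂h/∂x = (59.48 − 59.31) / (354157 − 354357) = -0.0008500
∂h/∂y = (59.51 − 59.31) / (3309503 − 3309343) = +0.001250
|∇h| = √(-0.0008500² + 0.001250²) = 0.001512
Seepage velocity v = K·i/n = 200.0 × 0.001512 / 0.29 = 1.043 m/day.
t = 300 / 1.043 = 287.6 days.

290 days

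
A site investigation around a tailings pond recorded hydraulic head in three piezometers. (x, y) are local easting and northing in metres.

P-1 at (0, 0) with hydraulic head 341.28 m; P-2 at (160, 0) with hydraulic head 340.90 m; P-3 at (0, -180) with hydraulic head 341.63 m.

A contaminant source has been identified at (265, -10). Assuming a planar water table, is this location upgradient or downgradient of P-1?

∂h/∂x = (340.90 − 341.28) / (160 − 0) = -0.002375
∂h/∂y = (341.63 − 341.28) / (-180 − 0) = -0.001944
Head at (265, -10) = 341.28 + (-0.002375)·(265) + (-0.001944)·(-10) = 340.67 m.
That is lower than the 341.28 m at P-1, so the point is downgradient.

downgradient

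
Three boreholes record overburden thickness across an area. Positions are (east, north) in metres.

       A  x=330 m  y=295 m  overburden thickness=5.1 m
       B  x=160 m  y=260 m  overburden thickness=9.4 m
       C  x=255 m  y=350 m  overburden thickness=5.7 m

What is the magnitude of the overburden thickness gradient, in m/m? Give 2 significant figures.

Differences from A: to B (Δx, Δy, Δh) = (-170, -35, +4.3); to C = (-75, 55, +0.6).
Determinant of the coordinate differences = (-170)·55 − (-75)·(-35) = -11975.
∂d/∂x = [(+4.3)·55 − (+0.6)·(-35)] / -11975 = -0.02150
∂d/∂y = [(-170)·(+0.6) − (-75)·(+4.3)] / -11975 = -0.01841
|∇f| = √(-0.02150² + -0.01841²) = 0.02831 m/m

0.028 m/m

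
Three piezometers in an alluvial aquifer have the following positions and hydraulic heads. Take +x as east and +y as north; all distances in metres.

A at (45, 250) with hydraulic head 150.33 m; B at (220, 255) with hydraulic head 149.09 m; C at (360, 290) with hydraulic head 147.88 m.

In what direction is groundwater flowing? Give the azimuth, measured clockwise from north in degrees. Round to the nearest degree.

Differences from A: to B (Δx, Δy, Δh) = (175, 5, -1.24); to C = (315, 40, -2.45).
Determinant of the coordinate differences = 175·40 − 315·5 = 5425.
∂h/∂x = [(-1.24)·40 − (-2.45)·5] / 5425 = -0.006885
∂h/∂y = [175·(-2.45) − 315·(-1.24)] / 5425 = -0.007032
Flow direction (−∇h) has components (+0.006885 E, +0.007032 N).
Azimuth = atan2(E, N) = atan2(+0.006885, +0.007032) = 44.4° ≈ 044°.

044°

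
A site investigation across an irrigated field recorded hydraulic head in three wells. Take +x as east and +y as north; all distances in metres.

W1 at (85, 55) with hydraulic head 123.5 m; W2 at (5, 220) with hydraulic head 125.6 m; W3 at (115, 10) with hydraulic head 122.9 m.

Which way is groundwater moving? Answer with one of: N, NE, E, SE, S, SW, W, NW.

Three-point gradient (reference W1): Δ to W2 = (-80, 165, +2.1), Δ to W3 = (30, -45, -0.6).
∂h/∂x = -0.003333, ∂h/∂y = +0.01111 (det = -1350).
Flow = −∇h = (+0.003333 east, -0.01111 north), which points south.

S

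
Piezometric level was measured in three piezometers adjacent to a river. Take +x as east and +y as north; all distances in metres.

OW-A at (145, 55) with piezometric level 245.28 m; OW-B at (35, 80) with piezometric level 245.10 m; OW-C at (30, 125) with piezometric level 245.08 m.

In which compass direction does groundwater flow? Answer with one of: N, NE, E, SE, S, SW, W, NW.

W

Taking OW-A as reference: OW-B−OW-A = (-110, 25, -0.18); OW-C−OW-A = (-115, 70, -0.20).
Solve a·Δx + b·Δy = Δh: det = (-110)·70 − (-115)·25 = -4825.
∂h/∂x = [(-0.18)·70 − (-0.20)·25] / -4825 = +0.001575
∂h/∂y = [(-110)·(-0.20) − (-115)·(-0.18)] / -4825 = -0.0002694
Flow = −∇h = (-0.001575 east, +0.0002694 north), which points west.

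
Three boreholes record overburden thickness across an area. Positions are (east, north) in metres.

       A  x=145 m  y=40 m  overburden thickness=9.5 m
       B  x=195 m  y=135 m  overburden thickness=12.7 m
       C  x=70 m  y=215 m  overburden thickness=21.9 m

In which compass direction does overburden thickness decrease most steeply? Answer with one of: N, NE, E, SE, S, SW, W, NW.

Differences from A: to B (Δx, Δy, Δh) = (50, 95, +3.2); to C = (-75, 175, +12.4).
Determinant of the coordinate differences = 50·175 − (-75)·95 = 15875.
∂d/∂x = [(+3.2)·175 − (+12.4)·95] / 15875 = -0.03893
∂d/∂y = [50·(+12.4) − (-75)·(+3.2)] / 15875 = +0.05417
Steepest decrease is along −∇f = (+0.03893 E, -0.05417 N) → southeast.

SE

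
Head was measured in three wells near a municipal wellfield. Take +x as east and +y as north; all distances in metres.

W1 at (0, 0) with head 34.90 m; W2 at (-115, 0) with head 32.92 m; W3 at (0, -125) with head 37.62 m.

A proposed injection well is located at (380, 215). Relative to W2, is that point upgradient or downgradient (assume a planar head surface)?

∂h/∂x = (32.92 − 34.90) / (-115 − 0) = +0.01722
∂h/∂y = (37.62 − 34.90) / (-125 − 0) = -0.02176
Head at (380, 215) = 34.90 + (+0.01722)·(380) + (-0.02176)·(215) = 36.76 m.
That is higher than the 32.92 m at W2, so the point is upgradient.

upgradient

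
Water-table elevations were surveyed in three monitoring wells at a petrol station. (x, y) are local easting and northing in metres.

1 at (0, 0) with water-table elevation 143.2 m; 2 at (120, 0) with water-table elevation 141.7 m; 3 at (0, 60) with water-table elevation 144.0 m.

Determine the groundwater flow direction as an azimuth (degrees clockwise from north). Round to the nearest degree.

∂h/∂x = (141.7 − 143.2) / (120 − 0) = -0.01250
∂h/∂y = (144.0 − 143.2) / (60 − 0) = +0.01333
Flow direction (−∇h) has components (+0.01250 E, -0.01333 N).
Azimuth = atan2(E, N) = atan2(+0.01250, -0.01333) = 136.8° ≈ 137°.

137°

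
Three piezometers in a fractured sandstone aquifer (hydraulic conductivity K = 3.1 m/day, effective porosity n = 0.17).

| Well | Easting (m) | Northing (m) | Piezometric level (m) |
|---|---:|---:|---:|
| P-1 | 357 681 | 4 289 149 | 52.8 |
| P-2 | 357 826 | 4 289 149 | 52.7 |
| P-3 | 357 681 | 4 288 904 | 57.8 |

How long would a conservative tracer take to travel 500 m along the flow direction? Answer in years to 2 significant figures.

3.7 years

∂h/∂x = (52.7 − 52.8) / (357826 − 357681) = -0.0006897
∂h/∂y = (57.8 − 52.8) / (4288904 − 4289149) = -0.02041
|∇h| = √(-0.0006897² + -0.02041²) = 0.02042
Seepage velocity v = K·i/n = 3.1 × 0.02042 / 0.17 = 0.3724 m/day.
t = 500 / 0.3724 = 1343 days = 3.68 years.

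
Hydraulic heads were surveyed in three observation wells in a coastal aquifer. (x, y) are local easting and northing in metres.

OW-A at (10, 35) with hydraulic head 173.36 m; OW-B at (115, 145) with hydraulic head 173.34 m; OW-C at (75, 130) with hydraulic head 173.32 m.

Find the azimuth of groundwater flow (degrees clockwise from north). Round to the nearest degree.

Three-point gradient (reference OW-A): Δ to OW-B = (105, 110, -0.02), Δ to OW-C = (65, 95, -0.04).
∂h/∂x = +0.0008850, ∂h/∂y = -0.001027 (det = 2825).
Flow direction (−∇h) has components (-0.0008850 E, +0.001027 N).
Azimuth = atan2(E, N) = atan2(-0.0008850, +0.001027) = 319.2° ≈ 319°.

319°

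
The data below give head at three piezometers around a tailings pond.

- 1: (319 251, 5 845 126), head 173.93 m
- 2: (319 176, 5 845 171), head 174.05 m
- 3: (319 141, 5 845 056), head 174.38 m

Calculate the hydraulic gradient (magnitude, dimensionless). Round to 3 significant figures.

Differences from 1: to 2 (Δx, Δy, Δh) = (-75, 45, +0.12); to 3 = (-110, -70, +0.45).
Determinant of the coordinate differences = (-75)·(-70) − (-110)·45 = 10200.
∂h/∂x = [(+0.12)·(-70) − (+0.45)·45] / 10200 = -0.002809
∂h/∂y = [(-75)·(+0.45) − (-110)·(+0.12)] / 10200 = -0.002015
|∇h| = √(-0.002809² + -0.002015²) = 0.003457

0.00346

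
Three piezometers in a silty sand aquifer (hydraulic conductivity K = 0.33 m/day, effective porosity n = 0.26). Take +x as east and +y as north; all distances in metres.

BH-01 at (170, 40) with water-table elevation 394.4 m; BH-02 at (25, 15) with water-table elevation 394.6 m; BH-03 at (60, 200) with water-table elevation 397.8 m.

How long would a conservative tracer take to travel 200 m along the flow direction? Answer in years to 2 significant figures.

23 years

Three-point gradient (reference BH-01): Δ to BH-02 = (-145, -25, +0.2), Δ to BH-03 = (-110, 160, +3.4).
∂h/∂x = -0.004509, ∂h/∂y = +0.01815 (det = -25950).
|∇h| = √(-0.004509² + 0.01815²) = 0.0187
Seepage velocity v = K·i/n = 0.33 × 0.0187 / 0.26 = 0.02373 m/day.
t = 200 / 0.02373 = 8428 days = 23.1 years.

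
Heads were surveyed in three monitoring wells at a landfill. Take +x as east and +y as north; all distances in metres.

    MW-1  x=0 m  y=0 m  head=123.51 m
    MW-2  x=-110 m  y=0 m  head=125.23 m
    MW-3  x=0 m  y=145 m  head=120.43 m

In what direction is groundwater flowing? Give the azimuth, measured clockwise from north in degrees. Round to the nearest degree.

036°

∂h/∂x = (125.23 − 123.51) / (-110 − 0) = -0.01564
∂h/∂y = (120.43 − 123.51) / (145 − 0) = -0.02124
Flow direction (−∇h) has components (+0.01564 E, +0.02124 N).
Azimuth = atan2(E, N) = atan2(+0.01564, +0.02124) = 36.4° ≈ 036°.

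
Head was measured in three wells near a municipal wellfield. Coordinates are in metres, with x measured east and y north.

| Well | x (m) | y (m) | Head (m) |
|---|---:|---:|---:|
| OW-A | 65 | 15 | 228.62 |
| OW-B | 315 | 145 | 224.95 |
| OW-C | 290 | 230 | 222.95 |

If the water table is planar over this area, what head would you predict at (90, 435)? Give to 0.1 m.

218.4 m

Taking OW-A as reference: OW-B−OW-A = (250, 130, -3.67); OW-C−OW-A = (225, 215, -5.67).
Determinant of the coordinate differences = 250·215 − 225·130 = 24500.
∂h/∂x = [(-3.67)·215 − (-5.67)·130] / 24500 = -0.002120
∂h/∂y = [250·(-5.67) − 225·(-3.67)] / 24500 = -0.02415
h(90, 435) = 228.62 + (-0.002120)·(25) + (-0.02415)·(420) = 228.62 -0.053 -10.144 = 218.423 m.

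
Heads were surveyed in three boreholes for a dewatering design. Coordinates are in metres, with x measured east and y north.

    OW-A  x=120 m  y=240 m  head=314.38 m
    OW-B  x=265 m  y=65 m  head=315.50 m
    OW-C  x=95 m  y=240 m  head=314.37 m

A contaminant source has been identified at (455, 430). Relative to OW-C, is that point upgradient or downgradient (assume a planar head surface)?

Three-point gradient (reference OW-A): Δ to OW-B = (145, -175, +1.12), Δ to OW-C = (-25, 0, -0.01).
∂h/∂x = +0.0004000, ∂h/∂y = -0.006069 (det = -4375).
Head at (455, 430) = 314.38 + (+0.0004000)·(335) + (-0.006069)·(190) = 313.36 m.
That is lower than the 314.37 m at OW-C, so the point is downgradient.

downgradient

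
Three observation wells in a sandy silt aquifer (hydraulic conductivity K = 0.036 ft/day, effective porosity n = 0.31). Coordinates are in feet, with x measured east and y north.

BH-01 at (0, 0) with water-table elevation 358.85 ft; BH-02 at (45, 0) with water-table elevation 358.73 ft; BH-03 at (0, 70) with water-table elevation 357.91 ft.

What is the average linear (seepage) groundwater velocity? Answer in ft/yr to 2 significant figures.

∂h/∂x = (358.73 − 358.85) / (45 − 0) = -0.002667
∂h/∂y = (357.91 − 358.85) / (70 − 0) = -0.01343
|∇h| = √(-0.002667² + -0.01343²) = 0.01369
Seepage velocity v = K·i/n = 0.036 × 0.01369 / 0.31 = 0.00159 ft/day = 0.5807 ft/yr.

0.58 ft/yr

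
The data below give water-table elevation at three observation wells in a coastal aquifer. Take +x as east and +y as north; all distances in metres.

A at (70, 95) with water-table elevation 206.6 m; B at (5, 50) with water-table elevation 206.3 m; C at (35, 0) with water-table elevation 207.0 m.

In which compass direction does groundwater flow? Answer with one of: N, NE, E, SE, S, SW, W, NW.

Taking A as reference: B−A = (-65, -45, -0.3); C−A = (-35, -95, +0.4).
Determinant of the coordinate differences = (-65)·(-95) − (-35)·(-45) = 4600.
∂h/∂x = [(-0.3)·(-95) − (+0.4)·(-45)] / 4600 = +0.01011
∂h/∂y = [(-65)·(+0.4) − (-35)·(-0.3)] / 4600 = -0.007935
Flow = −∇h = (-0.01011 east, +0.007935 north), which points northwest.

NW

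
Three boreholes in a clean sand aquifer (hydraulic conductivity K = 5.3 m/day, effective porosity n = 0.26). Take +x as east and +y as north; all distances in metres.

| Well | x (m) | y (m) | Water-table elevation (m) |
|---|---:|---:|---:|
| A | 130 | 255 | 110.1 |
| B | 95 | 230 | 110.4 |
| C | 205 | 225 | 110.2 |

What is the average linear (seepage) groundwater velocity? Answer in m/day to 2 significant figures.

Taking A as reference: B−A = (-35, -25, +0.3); C−A = (75, -30, +0.1).
Solve a·Δx + b·Δy = Δh: det = (-35)·(-30) − 75·(-25) = 2925.
∂h/∂x = [(+0.3)·(-30) − (+0.1)·(-25)] / 2925 = -0.002222
∂h/∂y = [(-35)·(+0.1) − 75·(+0.3)] / 2925 = -0.008889
|∇h| = √(-0.002222² + -0.008889²) = 0.009163
Seepage velocity v = K·i/n = 5.3 × 0.009163 / 0.26 = 0.1868 m/day.

0.19 m/day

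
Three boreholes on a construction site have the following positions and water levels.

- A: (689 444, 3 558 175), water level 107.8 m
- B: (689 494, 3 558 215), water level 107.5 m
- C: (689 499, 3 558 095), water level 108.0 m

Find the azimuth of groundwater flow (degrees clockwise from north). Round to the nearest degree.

Taking A as reference: B−A = (50, 40, -0.3); C−A = (55, -80, +0.2).
Determinant of the coordinate differences = 50·(-80) − 55·40 = -6200.
∂h/∂x = [(-0.3)·(-80) − (+0.2)·40] / -6200 = -0.002581
∂h/∂y = [50·(+0.2) − 55·(-0.3)] / -6200 = -0.004274
Flow direction (−∇h) has components (+0.002581 E, +0.004274 N).
Azimuth = atan2(E, N) = atan2(+0.002581, +0.004274) = 31.1° ≈ 031°.

031°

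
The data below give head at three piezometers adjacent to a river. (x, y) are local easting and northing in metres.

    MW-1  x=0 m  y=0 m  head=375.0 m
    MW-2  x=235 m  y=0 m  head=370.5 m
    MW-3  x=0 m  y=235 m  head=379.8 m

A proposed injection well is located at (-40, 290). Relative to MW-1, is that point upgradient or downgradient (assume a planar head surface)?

upgradient

∂h/∂x = (370.5 − 375.0) / (235 − 0) = -0.01915
∂h/∂y = (379.8 − 375.0) / (235 − 0) = +0.02043
Head at (-40, 290) = 375.0 + (-0.01915)·(-40) + (+0.02043)·(290) = 381.69 m.
That is higher than the 375.0 m at MW-1, so the point is upgradient.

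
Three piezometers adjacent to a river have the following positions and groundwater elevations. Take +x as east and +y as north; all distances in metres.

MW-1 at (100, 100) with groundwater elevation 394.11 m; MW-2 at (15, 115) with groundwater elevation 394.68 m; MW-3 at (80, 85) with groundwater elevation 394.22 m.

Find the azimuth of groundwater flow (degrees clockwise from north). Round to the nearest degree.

101°

Taking MW-1 as reference: MW-2−MW-1 = (-85, 15, +0.57); MW-3−MW-1 = (-20, -15, +0.11).
Solve a·Δx + b·Δy = Δh: det = (-85)·(-15) − (-20)·15 = 1575.
∂h/∂x = [(+0.57)·(-15) − (+0.11)·15] / 1575 = -0.006476
∂h/∂y = [(-85)·(+0.11) − (-20)·(+0.57)] / 1575 = +0.001302
Flow direction (−∇h) has components (+0.006476 E, -0.001302 N).
Azimuth = atan2(E, N) = atan2(+0.006476, -0.001302) = 101.4° ≈ 101°.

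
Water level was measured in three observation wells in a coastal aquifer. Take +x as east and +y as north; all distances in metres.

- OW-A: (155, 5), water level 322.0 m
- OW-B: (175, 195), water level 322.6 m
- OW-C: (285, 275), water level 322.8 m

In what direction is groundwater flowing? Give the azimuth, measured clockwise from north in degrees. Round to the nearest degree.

171°

Taking OW-A as reference: OW-B−OW-A = (20, 190, +0.6); OW-C−OW-A = (130, 270, +0.8).
Solve a·Δx + b·Δy = Δh: det = 20·270 − 130·190 = -19300.
∂h/∂x = [(+0.6)·270 − (+0.8)·190] / -19300 = -0.0005181
∂h/∂y = [20·(+0.8) − 130·(+0.6)] / -19300 = +0.003212
Flow direction (−∇h) has components (+0.0005181 E, -0.003212 N).
Azimuth = atan2(E, N) = atan2(+0.0005181, -0.003212) = 170.8° ≈ 171°.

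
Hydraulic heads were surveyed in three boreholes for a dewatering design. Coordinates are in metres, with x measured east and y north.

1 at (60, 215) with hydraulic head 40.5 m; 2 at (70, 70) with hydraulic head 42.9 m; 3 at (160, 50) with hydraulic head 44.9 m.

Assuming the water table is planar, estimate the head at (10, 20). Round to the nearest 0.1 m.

With h = a·x + b·y + c and 1 as origin, the differences give:
  10·a + (-145)·b = +2.4
  100·a + (-165)·b = +4.4
Eliminate b (×(-165) and ×(-145), subtract): 12850·a = 242.00 → a = ∂h/∂x = +0.01883
Back-substitute: b = ∂h/∂y = -0.01525.
h(10, 20) = 40.5 + (+0.01883)·(-50) + (-0.01525)·(-195) = 40.5 -0.942 +2.974 = 42.533 m.

42.5 m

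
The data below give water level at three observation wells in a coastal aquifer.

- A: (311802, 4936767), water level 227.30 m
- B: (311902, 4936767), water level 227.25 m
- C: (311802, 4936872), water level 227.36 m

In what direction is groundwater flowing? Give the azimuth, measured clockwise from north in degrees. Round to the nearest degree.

∂h/∂x = (227.25 − 227.30) / (311902 − 311802) = -0.0005000
∂h/∂y = (227.36 − 227.30) / (4936872 − 4936767) = +0.0005714
Flow direction (−∇h) has components (+0.0005000 E, -0.0005714 N).
Azimuth = atan2(E, N) = atan2(+0.0005000, -0.0005714) = 138.8° ≈ 139°.

139°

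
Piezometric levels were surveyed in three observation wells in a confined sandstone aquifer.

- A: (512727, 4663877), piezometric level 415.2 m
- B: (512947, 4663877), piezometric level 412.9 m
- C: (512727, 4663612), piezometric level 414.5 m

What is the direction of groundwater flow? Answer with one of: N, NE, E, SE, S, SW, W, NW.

E

∂h/∂x = (412.9 − 415.2) / (512947 − 512727) = -0.01045
∂h/∂y = (414.5 − 415.2) / (4663612 − 4663877) = +0.002642
Flow = −∇h = (+0.01045 east, -0.002642 north), which points east.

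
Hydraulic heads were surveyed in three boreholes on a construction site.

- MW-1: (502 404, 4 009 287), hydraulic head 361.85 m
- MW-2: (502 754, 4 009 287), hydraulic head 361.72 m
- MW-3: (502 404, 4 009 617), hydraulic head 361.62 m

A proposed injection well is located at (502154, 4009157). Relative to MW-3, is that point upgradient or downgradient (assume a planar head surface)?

upgradient

∂h/∂x = (361.72 − 361.85) / (502754 − 502404) = -0.0003714
∂h/∂y = (361.62 − 361.85) / (4009617 − 4009287) = -0.0006970
Head at (502154, 4009157) = 361.85 + (-0.0003714)·(-250) + (-0.0006970)·(-130) = 362.03 m.
That is higher than the 361.62 m at MW-3, so the point is upgradient.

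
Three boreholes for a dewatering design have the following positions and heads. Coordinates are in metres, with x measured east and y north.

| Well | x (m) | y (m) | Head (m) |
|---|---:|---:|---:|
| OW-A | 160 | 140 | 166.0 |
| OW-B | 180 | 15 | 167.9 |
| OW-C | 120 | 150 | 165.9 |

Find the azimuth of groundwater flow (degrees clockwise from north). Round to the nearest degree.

Differences from OW-A: to OW-B (Δx, Δy, Δh) = (20, -125, +1.9); to OW-C = (-40, 10, -0.1).
Solve a·Δx + b·Δy = Δh: det = 20·10 − (-40)·(-125) = -4800.
∂h/∂x = [(+1.9)·10 − (-0.1)·(-125)] / -4800 = -0.001354
∂h/∂y = [20·(-0.1) − (-40)·(+1.9)] / -4800 = -0.01542
Flow direction (−∇h) has components (+0.001354 E, +0.01542 N).
Azimuth = atan2(E, N) = atan2(+0.001354, +0.01542) = 5.0° ≈ 005°.

005°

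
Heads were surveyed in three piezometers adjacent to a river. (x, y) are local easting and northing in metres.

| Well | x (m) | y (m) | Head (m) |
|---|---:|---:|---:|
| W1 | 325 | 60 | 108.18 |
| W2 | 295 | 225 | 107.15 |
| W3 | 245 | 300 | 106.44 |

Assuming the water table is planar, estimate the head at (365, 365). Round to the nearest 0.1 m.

Three-point gradient (reference W1): Δ to W2 = (-30, 165, -1.03), Δ to W3 = (-80, 240, -1.74).
∂h/∂x = +0.006650, ∂h/∂y = -0.005033 (det = 6000).
h(365, 365) = 108.18 + (+0.006650)·(40) + (-0.005033)·(305) = 108.18 +0.266 -1.535 = 106.911 m.

106.9 m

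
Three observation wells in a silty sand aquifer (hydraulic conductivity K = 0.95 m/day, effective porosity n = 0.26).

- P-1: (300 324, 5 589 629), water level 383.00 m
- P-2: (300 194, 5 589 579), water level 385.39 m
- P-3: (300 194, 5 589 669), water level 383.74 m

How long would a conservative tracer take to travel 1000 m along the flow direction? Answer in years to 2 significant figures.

Differences from P-1: to P-2 (Δx, Δy, Δh) = (-130, -50, +2.39); to P-3 = (-130, 40, +0.74).
Solve a·Δx + b·Δy = Δh: det = (-130)·40 − (-130)·(-50) = -11700.
∂h/∂x = [(+2.39)·40 − (+0.74)·(-50)] / -11700 = -0.01133
∂h/∂y = [(-130)·(+0.74) − (-130)·(+2.39)] / -11700 = -0.01833
|∇h| = √(-0.01133² + -0.01833²) = 0.02155
Seepage velocity v = K·i/n = 0.95 × 0.02155 / 0.26 = 0.07874 m/day.
t = 1000 / 0.07874 = 1.27e+04 days = 34.8 years.

35 years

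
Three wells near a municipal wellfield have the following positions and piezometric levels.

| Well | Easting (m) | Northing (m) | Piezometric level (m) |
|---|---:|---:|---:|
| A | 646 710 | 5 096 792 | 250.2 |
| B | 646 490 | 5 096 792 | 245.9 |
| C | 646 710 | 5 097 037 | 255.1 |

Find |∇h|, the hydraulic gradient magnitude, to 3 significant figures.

∂h/∂x = (245.9 − 250.2) / (646490 − 646710) = +0.01955
∂h/∂y = (255.1 − 250.2) / (5097037 − 5096792) = +0.02000
|∇h| = √(0.01955² + 0.02000²) = 0.02797

0.0280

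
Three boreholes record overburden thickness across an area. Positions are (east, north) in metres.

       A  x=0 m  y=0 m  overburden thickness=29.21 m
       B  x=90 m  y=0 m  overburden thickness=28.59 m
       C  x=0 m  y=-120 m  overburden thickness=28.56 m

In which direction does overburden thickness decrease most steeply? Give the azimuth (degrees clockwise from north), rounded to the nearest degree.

∂d/∂x = (28.59 − 29.21) / (90 − 0) = -0.006889
∂d/∂y = (28.56 − 29.21) / (-120 − 0) = +0.005417
Steepest decrease is along −∇f: components (+0.006889 E, -0.005417 N).
Azimuth = atan2(+0.006889, -0.005417) = 128.2° ≈ 128°.

128°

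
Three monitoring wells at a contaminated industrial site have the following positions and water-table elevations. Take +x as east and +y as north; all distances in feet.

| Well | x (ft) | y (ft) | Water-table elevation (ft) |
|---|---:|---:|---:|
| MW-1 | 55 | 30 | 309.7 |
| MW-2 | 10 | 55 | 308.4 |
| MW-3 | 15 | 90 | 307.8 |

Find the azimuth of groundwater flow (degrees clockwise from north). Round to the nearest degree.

318°

With h = a·x + b·y + c and MW-1 as origin, the differences give:
  (-45)·a + 25·b = -1.3
  (-40)·a + 60·b = -1.9
Eliminate b (×60 and ×25, subtract): -1700·a = -30.50 → a = ∂h/∂x = +0.01794
Back-substitute: b = ∂h/∂y = -0.01971.
Flow direction (−∇h) has components (-0.01794 E, +0.01971 N).
Azimuth = atan2(E, N) = atan2(-0.01794, +0.01971) = 317.7° ≈ 318°.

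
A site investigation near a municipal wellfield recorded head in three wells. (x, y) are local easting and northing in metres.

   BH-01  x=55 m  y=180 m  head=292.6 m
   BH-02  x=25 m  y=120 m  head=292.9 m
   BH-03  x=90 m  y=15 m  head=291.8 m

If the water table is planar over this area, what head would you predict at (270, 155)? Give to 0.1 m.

289.6 m

Differences from BH-01: to BH-02 (Δx, Δy, Δh) = (-30, -60, +0.3); to BH-03 = (35, -165, -0.8).
Solve a·Δx + b·Δy = Δh: det = (-30)·(-165) − 35·(-60) = 7050.
∂h/∂x = [(+0.3)·(-165) − (-0.8)·(-60)] / 7050 = -0.01383
∂h/∂y = [(-30)·(-0.8) − 35·(+0.3)] / 7050 = +0.001915
h(270, 155) = 292.6 + (-0.01383)·(215) + (+0.001915)·(-25) = 292.6 -2.973 -0.048 = 289.579 m.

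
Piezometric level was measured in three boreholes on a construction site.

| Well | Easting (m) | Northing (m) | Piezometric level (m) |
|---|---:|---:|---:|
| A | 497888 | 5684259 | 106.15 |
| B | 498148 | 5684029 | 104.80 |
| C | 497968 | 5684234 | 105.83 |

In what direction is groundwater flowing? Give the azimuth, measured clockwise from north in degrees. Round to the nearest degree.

With h = a·x + b·y + c and A as origin, the differences give:
  260·a + (-230)·b = -1.35
  80·a + (-25)·b = -0.32
Eliminate b (×(-25) and ×(-230), subtract): 11900·a = -39.850 → a = ∂h/∂x = -0.003349
Back-substitute: b = ∂h/∂y = +0.002084.
Flow direction (−∇h) has components (+0.003349 E, -0.002084 N).
Azimuth = atan2(E, N) = atan2(+0.003349, -0.002084) = 121.9° ≈ 122°.

122°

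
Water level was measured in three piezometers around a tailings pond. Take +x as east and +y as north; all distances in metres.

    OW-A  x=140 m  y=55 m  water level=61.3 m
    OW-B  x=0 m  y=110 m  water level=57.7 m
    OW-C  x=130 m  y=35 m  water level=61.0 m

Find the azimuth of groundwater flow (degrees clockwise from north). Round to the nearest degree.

Three-point gradient (reference OW-A): Δ to OW-B = (-140, 55, -3.6), Δ to OW-C = (-10, -20, -0.3).
∂h/∂x = +0.02642, ∂h/∂y = +0.001791 (det = 3350).
Flow direction (−∇h) has components (-0.02642 E, -0.001791 N).
Azimuth = atan2(E, N) = atan2(-0.02642, -0.001791) = 266.1° ≈ 266°.

266°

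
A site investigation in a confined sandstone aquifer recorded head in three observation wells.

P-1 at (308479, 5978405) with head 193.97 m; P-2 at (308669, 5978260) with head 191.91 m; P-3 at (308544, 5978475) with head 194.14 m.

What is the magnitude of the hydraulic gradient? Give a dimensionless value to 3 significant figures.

With h = a·x + b·y + c and P-1 as origin, the differences give:
  190·a + (-145)·b = -2.06
  65·a + 70·b = +0.17
Eliminate b (×70 and ×(-145), subtract): 22725·a = -119.550 → a = ∂h/∂x = -0.005261
Back-substitute: b = ∂h/∂y = +0.007314.
|∇h| = √(-0.005261² + 0.007314²) = 0.00901

0.00901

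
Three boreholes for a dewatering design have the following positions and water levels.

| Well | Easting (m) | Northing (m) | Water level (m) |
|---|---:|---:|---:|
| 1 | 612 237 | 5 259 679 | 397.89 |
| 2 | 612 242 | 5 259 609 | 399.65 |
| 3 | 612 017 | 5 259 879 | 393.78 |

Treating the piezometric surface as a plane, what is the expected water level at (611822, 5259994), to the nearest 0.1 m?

Three-point gradient (reference 1): Δ to 2 = (5, -70, +1.76), Δ to 3 = (-220, 200, -4.11).
∂h/∂x = -0.004465, ∂h/∂y = -0.02546 (det = -14400).
h(611822, 5259994) = 397.89 + (-0.004465)·(-415) + (-0.02546)·(315) = 397.89 +1.853 -8.020 = 391.723 m.

391.7 m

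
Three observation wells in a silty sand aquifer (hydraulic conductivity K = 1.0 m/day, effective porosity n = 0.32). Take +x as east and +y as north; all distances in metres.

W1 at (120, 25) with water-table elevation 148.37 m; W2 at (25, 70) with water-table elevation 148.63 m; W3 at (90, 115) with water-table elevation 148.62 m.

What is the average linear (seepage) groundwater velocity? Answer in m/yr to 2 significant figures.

3.2 m/yr

Taking W1 as reference: W2−W1 = (-95, 45, +0.26); W3−W1 = (-30, 90, +0.25).
Solve a·Δx + b·Δy = Δh: det = (-95)·90 − (-30)·45 = -7200.
∂h/∂x = [(+0.26)·90 − (+0.25)·45] / -7200 = -0.001687
∂h/∂y = [(-95)·(+0.25) − (-30)·(+0.26)] / -7200 = +0.002215
|∇h| = √(-0.001687² + 0.002215²) = 0.002784
Seepage velocity v = K·i/n = 1.0 × 0.002784 / 0.32 = 0.0087 m/day = 3.178 m/yr.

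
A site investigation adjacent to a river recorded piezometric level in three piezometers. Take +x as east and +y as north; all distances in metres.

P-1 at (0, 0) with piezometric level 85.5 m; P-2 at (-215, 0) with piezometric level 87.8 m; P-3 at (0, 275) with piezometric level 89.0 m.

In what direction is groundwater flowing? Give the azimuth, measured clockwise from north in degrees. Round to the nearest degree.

∂h/∂x = (87.8 − 85.5) / (-215 − 0) = -0.01070
∂h/∂y = (89.0 − 85.5) / (275 − 0) = +0.01273
Flow direction (−∇h) has components (+0.01070 E, -0.01273 N).
Azimuth = atan2(E, N) = atan2(+0.01070, -0.01273) = 140.0° ≈ 140°.

140°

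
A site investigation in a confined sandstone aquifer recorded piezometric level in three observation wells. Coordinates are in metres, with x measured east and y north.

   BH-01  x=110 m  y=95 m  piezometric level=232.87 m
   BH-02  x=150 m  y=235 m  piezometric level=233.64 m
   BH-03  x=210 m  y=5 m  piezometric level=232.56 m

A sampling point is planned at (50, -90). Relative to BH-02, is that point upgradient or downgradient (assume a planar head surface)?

downgradient

With h = a·x + b·y + c and BH-01 as origin, the differences give:
  40·a + 140·b = +0.77
  100·a + (-90)·b = -0.31
Eliminate b (×(-90) and ×140, subtract): -17600·a = -25.900 → a = ∂h/∂x = +0.001472
Back-substitute: b = ∂h/∂y = +0.005080.
Head at (50, -90) = 232.87 + (+0.001472)·(-60) + (+0.005080)·(-185) = 231.84 m.
That is lower than the 233.64 m at BH-02, so the point is downgradient.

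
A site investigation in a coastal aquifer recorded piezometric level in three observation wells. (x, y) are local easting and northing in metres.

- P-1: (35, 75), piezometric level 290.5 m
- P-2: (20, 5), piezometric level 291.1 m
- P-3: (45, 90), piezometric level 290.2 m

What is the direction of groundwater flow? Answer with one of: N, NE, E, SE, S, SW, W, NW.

With h = a·x + b·y + c and P-1 as origin, the differences give:
  (-15)·a + (-70)·b = +0.6
  10·a + 15·b = -0.3
Eliminate b (×15 and ×(-70), subtract): 475·a = -12.00 → a = ∂h/∂x = -0.02526
Back-substitute: b = ∂h/∂y = -0.003158.
Flow = −∇h = (+0.02526 east, +0.003158 north), which points east.

E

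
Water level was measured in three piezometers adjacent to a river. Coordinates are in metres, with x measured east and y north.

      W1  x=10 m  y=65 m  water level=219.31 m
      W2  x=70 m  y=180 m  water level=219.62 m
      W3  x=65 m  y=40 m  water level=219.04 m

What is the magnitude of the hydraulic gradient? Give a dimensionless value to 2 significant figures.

Three-point gradient (reference W1): Δ to W2 = (60, 115, +0.31), Δ to W3 = (55, -25, -0.27).
∂h/∂x = -0.002978, ∂h/∂y = +0.004249 (det = -7825).
|∇h| = √(-0.002978² + 0.004249²) = 0.005189

0.0052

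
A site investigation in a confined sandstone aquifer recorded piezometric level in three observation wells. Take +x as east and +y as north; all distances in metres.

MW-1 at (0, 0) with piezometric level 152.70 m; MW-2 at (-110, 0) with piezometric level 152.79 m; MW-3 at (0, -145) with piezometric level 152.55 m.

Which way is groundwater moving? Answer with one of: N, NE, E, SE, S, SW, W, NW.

SE

∂h/∂x = (152.79 − 152.70) / (-110 − 0) = -0.0008182
∂h/∂y = (152.55 − 152.70) / (-145 − 0) = +0.001034
Flow = −∇h = (+0.0008182 east, -0.001034 north), which points southeast.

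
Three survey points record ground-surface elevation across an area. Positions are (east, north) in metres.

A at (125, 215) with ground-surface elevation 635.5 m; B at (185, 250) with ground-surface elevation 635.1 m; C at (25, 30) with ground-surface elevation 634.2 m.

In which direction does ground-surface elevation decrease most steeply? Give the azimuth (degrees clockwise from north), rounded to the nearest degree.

Taking A as reference: B−A = (60, 35, -0.4); C−A = (-100, -185, -1.3).
Solve a·Δx + b·Δy = Δz: det = 60·(-185) − (-100)·35 = -7600.
∂z/∂x = [(-0.4)·(-185) − (-1.3)·35] / -7600 = -0.01572
∂z/∂y = [60·(-1.3) − (-100)·(-0.4)] / -7600 = +0.01553
Steepest decrease is along −∇f: components (+0.01572 E, -0.01553 N).
Azimuth = atan2(+0.01572, -0.01553) = 134.6° ≈ 135°.

135°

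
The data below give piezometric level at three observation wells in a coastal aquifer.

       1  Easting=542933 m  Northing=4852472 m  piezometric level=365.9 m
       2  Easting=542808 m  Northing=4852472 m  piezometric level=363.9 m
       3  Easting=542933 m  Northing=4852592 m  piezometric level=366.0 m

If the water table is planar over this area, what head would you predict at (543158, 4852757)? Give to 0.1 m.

∂h/∂x = (363.9 − 365.9) / (542808 − 542933) = +0.01600
∂h/∂y = (366.0 − 365.9) / (4852592 − 4852472) = +0.0008333
h(543158, 4852757) = 365.9 + (+0.01600)·(225) + (+0.0008333)·(285) = 365.9 +3.600 +0.238 = 369.738 m.

369.7 m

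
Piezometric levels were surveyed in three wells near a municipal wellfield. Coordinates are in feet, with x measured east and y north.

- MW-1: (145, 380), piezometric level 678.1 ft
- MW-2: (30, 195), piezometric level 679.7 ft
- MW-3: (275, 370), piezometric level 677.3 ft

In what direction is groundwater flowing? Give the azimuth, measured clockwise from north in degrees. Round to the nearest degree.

055°

With h = a·x + b·y + c and MW-1 as origin, the differences give:
  (-115)·a + (-185)·b = +1.6
  130·a + (-10)·b = -0.8
Eliminate b (×(-10) and ×(-185), subtract): 25200·a = -164.00 → a = ∂h/∂x = -0.006508
Back-substitute: b = ∂h/∂y = -0.004603.
Flow direction (−∇h) has components (+0.006508 E, +0.004603 N).
Azimuth = atan2(E, N) = atan2(+0.006508, +0.004603) = 54.7° ≈ 055°.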